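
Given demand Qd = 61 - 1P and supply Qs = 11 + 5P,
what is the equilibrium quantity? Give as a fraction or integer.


First find equilibrium price:
61 - 1P = 11 + 5P
P* = 50/6 = 25/3
Then substitute into demand:
Q* = 61 - 1 * 25/3 = 158/3

158/3


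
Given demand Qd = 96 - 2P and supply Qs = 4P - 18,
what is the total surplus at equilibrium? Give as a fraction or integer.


Find equilibrium: 96 - 2P = 4P - 18
96 + 18 = 6P
P* = 114/6 = 19
Q* = 4*19 - 18 = 58
Inverse demand: P = 48 - Q/2, so P_max = 48
Inverse supply: P = 9/2 + Q/4, so P_min = 9/2
CS = (1/2) * 58 * (48 - 19) = 841
PS = (1/2) * 58 * (19 - 9/2) = 841/2
TS = CS + PS = 841 + 841/2 = 2523/2

2523/2


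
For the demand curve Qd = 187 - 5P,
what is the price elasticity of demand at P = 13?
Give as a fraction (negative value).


dQ/dP = -5
At P = 13: Q = 187 - 5*13 = 122
E = (dQ/dP)(P/Q) = (-5)(13/122) = -65/122

-65/122


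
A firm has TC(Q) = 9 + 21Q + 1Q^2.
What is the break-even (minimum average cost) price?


AC(Q) = 9/Q + 21 + 1Q
To minimize: dAC/dQ = -9/Q^2 + 1 = 0
Q^2 = 9/1 = 9
Q* = 3
Min AC = 9/3 + 21 + 1*3
Min AC = 3 + 21 + 3 = 27

27


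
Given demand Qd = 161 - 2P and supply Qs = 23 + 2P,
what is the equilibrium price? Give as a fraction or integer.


At equilibrium, Qd = Qs.
161 - 2P = 23 + 2P
161 - 23 = 2P + 2P
138 = 4P
P* = 138/4 = 69/2

69/2


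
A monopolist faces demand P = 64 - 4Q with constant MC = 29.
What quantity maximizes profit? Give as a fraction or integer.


TR = P*Q = (64 - 4Q)Q = 64Q - 4Q^2
MR = dTR/dQ = 64 - 8Q
Set MR = MC:
64 - 8Q = 29
35 = 8Q
Q* = 35/8 = 35/8

35/8


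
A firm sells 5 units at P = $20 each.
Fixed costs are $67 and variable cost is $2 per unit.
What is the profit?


Total Revenue = P * Q = 20 * 5 = $100
Total Cost = FC + VC*Q = 67 + 2*5 = $77
Profit = TR - TC = 100 - 77 = $23

$23


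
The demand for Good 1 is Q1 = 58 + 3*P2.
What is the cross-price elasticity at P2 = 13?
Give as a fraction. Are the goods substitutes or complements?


dQ1/dP2 = 3
At P2 = 13: Q1 = 58 + 3*13 = 97
Exy = (dQ1/dP2)(P2/Q1) = 3 * 13 / 97 = 39/97
Since Exy > 0, the goods are substitutes.

39/97 (substitutes)


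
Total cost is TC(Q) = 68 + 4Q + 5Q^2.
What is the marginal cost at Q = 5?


MC = dTC/dQ = 4 + 2*5*Q
At Q = 5:
MC = 4 + 10*5
MC = 4 + 50 = 54

54


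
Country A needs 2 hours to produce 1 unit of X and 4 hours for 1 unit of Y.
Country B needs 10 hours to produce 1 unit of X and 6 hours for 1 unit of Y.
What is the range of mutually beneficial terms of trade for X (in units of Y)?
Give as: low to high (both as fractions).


Opportunity cost of X for Country A = hours_X / hours_Y = 2/4 = 1/2 units of Y
Opportunity cost of X for Country B = hours_X / hours_Y = 10/6 = 5/3 units of Y
Terms of trade must be between the two opportunity costs.
Range: 1/2 to 5/3

1/2 to 5/3


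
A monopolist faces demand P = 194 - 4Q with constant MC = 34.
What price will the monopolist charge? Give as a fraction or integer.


MR = 194 - 8Q
Set MR = MC: 194 - 8Q = 34
Q* = 20
Substitute into demand:
P* = 194 - 4*20 = 114

114


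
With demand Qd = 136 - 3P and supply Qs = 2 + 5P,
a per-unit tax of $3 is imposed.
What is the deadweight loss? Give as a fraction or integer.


Pre-tax equilibrium quantity: Q* = 343/4
Post-tax equilibrium quantity: Q_tax = 641/8
Reduction in quantity: Q* - Q_tax = 45/8
DWL = (1/2) * tax * (Q* - Q_tax)
DWL = (1/2) * 3 * 45/8 = 135/16

135/16


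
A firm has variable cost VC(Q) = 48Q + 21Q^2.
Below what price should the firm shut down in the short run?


AVC(Q) = VC(Q)/Q = 48 + 21Q
AVC is increasing in Q, so minimum AVC is at Q -> 0+.
Min AVC = 48
The firm should shut down if P < 48.

48


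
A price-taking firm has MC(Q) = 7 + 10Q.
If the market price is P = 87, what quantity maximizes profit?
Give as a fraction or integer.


In perfect competition, profit is maximized where P = MC.
87 = 7 + 10Q
80 = 10Q
Q* = 80/10 = 8

8


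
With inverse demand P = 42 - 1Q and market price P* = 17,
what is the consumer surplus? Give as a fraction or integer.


Maximum willingness to pay (at Q=0): P_max = 42
Quantity demanded at P* = 17:
Q* = (42 - 17)/1 = 25
CS = (1/2) * Q* * (P_max - P*)
CS = (1/2) * 25 * (42 - 17)
CS = (1/2) * 25 * 25 = 625/2

625/2


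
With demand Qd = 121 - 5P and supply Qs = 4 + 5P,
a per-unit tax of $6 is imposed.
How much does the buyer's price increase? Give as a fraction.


With a per-unit tax, the buyer's price increase depends on relative slopes.
Supply slope: d = 5, Demand slope: b = 5
Buyer's price increase = d * tax / (b + d)
= 5 * 6 / (5 + 5)
= 30 / 10 = 3

3


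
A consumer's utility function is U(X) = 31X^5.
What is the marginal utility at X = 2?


MU = dU/dX = 31*5*X^(5-1)
MU = 155*X^4
At X = 2:
MU = 155 * 2^4
MU = 155 * 16 = 2480

2480


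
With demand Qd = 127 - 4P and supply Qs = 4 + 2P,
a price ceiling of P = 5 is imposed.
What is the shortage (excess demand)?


At P = 5:
Qd = 127 - 4*5 = 107
Qs = 4 + 2*5 = 14
Shortage = Qd - Qs = 107 - 14 = 93

93


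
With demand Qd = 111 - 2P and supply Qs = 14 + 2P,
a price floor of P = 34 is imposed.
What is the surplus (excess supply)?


At P = 34:
Qd = 111 - 2*34 = 43
Qs = 14 + 2*34 = 82
Surplus = Qs - Qd = 82 - 43 = 39

39


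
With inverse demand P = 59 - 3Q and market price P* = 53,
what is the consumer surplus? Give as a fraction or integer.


Maximum willingness to pay (at Q=0): P_max = 59
Quantity demanded at P* = 53:
Q* = (59 - 53)/3 = 2
CS = (1/2) * Q* * (P_max - P*)
CS = (1/2) * 2 * (59 - 53)
CS = (1/2) * 2 * 6 = 6

6


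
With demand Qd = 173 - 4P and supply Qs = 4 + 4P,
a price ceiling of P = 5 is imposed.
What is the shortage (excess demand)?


At P = 5:
Qd = 173 - 4*5 = 153
Qs = 4 + 4*5 = 24
Shortage = Qd - Qs = 153 - 24 = 129

129


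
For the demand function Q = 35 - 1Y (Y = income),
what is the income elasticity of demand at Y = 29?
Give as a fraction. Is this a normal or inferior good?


dQ/dY = -1
At Y = 29: Q = 35 - 1*29 = 6
Ey = (dQ/dY)(Y/Q) = -1 * 29 / 6 = -29/6
Since Ey < 0, this is a inferior good.

-29/6 (inferior good)


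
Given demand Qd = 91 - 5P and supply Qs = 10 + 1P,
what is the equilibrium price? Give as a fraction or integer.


At equilibrium, Qd = Qs.
91 - 5P = 10 + 1P
91 - 10 = 5P + 1P
81 = 6P
P* = 81/6 = 27/2

27/2


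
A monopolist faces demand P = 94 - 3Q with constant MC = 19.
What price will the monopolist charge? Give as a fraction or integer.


MR = 94 - 6Q
Set MR = MC: 94 - 6Q = 19
Q* = 25/2
Substitute into demand:
P* = 94 - 3*25/2 = 113/2

113/2


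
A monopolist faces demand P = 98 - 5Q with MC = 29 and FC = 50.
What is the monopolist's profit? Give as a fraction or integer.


MR = MC: 98 - 10Q = 29
Q* = 69/10
P* = 98 - 5*69/10 = 127/2
Profit = (P* - MC)*Q* - FC
= (127/2 - 29)*69/10 - 50
= 69/2*69/10 - 50
= 4761/20 - 50 = 3761/20

3761/20


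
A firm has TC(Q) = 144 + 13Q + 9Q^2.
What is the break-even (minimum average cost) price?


AC(Q) = 144/Q + 13 + 9Q
To minimize: dAC/dQ = -144/Q^2 + 9 = 0
Q^2 = 144/9 = 16
Q* = 4
Min AC = 144/4 + 13 + 9*4
Min AC = 36 + 13 + 36 = 85

85


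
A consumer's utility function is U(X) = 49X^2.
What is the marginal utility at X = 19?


MU = dU/dX = 49*2*X^(2-1)
MU = 98*X^1
At X = 19:
MU = 98 * 19^1
MU = 98 * 19 = 1862

1862


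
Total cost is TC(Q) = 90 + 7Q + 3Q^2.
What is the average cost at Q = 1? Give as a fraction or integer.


TC(1) = 90 + 7*1 + 3*1^2
TC(1) = 90 + 7 + 3 = 100
AC = TC/Q = 100/1 = 100

100


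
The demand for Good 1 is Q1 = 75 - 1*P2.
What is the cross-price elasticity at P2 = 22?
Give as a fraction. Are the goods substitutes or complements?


dQ1/dP2 = -1
At P2 = 22: Q1 = 75 - 1*22 = 53
Exy = (dQ1/dP2)(P2/Q1) = -1 * 22 / 53 = -22/53
Since Exy < 0, the goods are complements.

-22/53 (complements)


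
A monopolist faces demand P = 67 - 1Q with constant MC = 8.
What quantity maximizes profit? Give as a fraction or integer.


TR = P*Q = (67 - 1Q)Q = 67Q - 1Q^2
MR = dTR/dQ = 67 - 2Q
Set MR = MC:
67 - 2Q = 8
59 = 2Q
Q* = 59/2 = 59/2

59/2


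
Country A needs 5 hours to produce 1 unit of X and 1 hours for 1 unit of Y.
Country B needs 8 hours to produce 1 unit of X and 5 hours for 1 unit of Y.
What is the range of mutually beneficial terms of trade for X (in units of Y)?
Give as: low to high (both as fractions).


Opportunity cost of X for Country A = hours_X / hours_Y = 5/1 = 5 units of Y
Opportunity cost of X for Country B = hours_X / hours_Y = 8/5 = 8/5 units of Y
Terms of trade must be between the two opportunity costs.
Range: 8/5 to 5

8/5 to 5


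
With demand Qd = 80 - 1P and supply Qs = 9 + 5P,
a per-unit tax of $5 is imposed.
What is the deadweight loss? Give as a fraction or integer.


Pre-tax equilibrium quantity: Q* = 409/6
Post-tax equilibrium quantity: Q_tax = 64
Reduction in quantity: Q* - Q_tax = 25/6
DWL = (1/2) * tax * (Q* - Q_tax)
DWL = (1/2) * 5 * 25/6 = 125/12

125/12


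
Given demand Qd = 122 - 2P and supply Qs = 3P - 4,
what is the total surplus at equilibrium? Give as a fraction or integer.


Find equilibrium: 122 - 2P = 3P - 4
122 + 4 = 5P
P* = 126/5 = 126/5
Q* = 3*126/5 - 4 = 358/5
Inverse demand: P = 61 - Q/2, so P_max = 61
Inverse supply: P = 4/3 + Q/3, so P_min = 4/3
CS = (1/2) * 358/5 * (61 - 126/5) = 32041/25
PS = (1/2) * 358/5 * (126/5 - 4/3) = 64082/75
TS = CS + PS = 32041/25 + 64082/75 = 32041/15

32041/15


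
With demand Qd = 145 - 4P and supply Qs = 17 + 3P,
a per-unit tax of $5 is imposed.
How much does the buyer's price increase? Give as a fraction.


With a per-unit tax, the buyer's price increase depends on relative slopes.
Supply slope: d = 3, Demand slope: b = 4
Buyer's price increase = d * tax / (b + d)
= 3 * 5 / (4 + 3)
= 15 / 7 = 15/7

15/7


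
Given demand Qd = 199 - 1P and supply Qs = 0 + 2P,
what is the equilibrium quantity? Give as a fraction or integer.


First find equilibrium price:
199 - 1P = 0 + 2P
P* = 199/3 = 199/3
Then substitute into demand:
Q* = 199 - 1 * 199/3 = 398/3

398/3


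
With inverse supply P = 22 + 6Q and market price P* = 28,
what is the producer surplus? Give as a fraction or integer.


Minimum supply price (at Q=0): P_min = 22
Quantity supplied at P* = 28:
Q* = (28 - 22)/6 = 1
PS = (1/2) * Q* * (P* - P_min)
PS = (1/2) * 1 * (28 - 22)
PS = (1/2) * 1 * 6 = 3

3


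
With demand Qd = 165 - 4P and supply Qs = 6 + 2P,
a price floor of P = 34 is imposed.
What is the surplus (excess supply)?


At P = 34:
Qd = 165 - 4*34 = 29
Qs = 6 + 2*34 = 74
Surplus = Qs - Qd = 74 - 29 = 45

45


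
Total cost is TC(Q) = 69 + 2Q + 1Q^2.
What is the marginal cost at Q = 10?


MC = dTC/dQ = 2 + 2*1*Q
At Q = 10:
MC = 2 + 2*10
MC = 2 + 20 = 22

22


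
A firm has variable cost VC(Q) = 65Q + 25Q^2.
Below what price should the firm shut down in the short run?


AVC(Q) = VC(Q)/Q = 65 + 25Q
AVC is increasing in Q, so minimum AVC is at Q -> 0+.
Min AVC = 65
The firm should shut down if P < 65.

65


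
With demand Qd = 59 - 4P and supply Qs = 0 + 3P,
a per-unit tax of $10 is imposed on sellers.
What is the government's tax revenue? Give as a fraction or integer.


With tax on sellers, new supply: Qs' = 0 + 3(P - 10)
= 3P - 30
New equilibrium quantity:
Q_new = 57/7
Tax revenue = tax * Q_new = 10 * 57/7 = 570/7

570/7


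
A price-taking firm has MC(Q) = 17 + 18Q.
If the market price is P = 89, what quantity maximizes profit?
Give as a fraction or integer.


In perfect competition, profit is maximized where P = MC.
89 = 17 + 18Q
72 = 18Q
Q* = 72/18 = 4

4


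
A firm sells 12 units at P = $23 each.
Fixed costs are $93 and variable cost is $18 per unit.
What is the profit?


Total Revenue = P * Q = 23 * 12 = $276
Total Cost = FC + VC*Q = 93 + 18*12 = $309
Profit = TR - TC = 276 - 309 = $-33

$-33


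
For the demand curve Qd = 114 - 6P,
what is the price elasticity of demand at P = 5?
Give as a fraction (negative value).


dQ/dP = -6
At P = 5: Q = 114 - 6*5 = 84
E = (dQ/dP)(P/Q) = (-6)(5/84) = -5/14

-5/14


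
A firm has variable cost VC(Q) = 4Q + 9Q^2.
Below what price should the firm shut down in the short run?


AVC(Q) = VC(Q)/Q = 4 + 9Q
AVC is increasing in Q, so minimum AVC is at Q -> 0+.
Min AVC = 4
The firm should shut down if P < 4.

4


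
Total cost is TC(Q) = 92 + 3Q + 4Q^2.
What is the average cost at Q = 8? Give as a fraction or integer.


TC(8) = 92 + 3*8 + 4*8^2
TC(8) = 92 + 24 + 256 = 372
AC = TC/Q = 372/8 = 93/2

93/2


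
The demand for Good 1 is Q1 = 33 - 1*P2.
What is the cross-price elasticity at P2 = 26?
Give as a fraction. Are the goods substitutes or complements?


dQ1/dP2 = -1
At P2 = 26: Q1 = 33 - 1*26 = 7
Exy = (dQ1/dP2)(P2/Q1) = -1 * 26 / 7 = -26/7
Since Exy < 0, the goods are complements.

-26/7 (complements)


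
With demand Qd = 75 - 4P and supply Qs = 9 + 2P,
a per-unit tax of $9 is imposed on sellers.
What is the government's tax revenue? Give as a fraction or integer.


With tax on sellers, new supply: Qs' = 9 + 2(P - 9)
= 2P - 9
New equilibrium quantity:
Q_new = 19
Tax revenue = tax * Q_new = 9 * 19 = 171

171


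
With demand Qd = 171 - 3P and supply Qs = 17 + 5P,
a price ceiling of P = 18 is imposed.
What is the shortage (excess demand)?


At P = 18:
Qd = 171 - 3*18 = 117
Qs = 17 + 5*18 = 107
Shortage = Qd - Qs = 117 - 107 = 10

10


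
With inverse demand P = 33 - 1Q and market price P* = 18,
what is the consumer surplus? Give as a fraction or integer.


Maximum willingness to pay (at Q=0): P_max = 33
Quantity demanded at P* = 18:
Q* = (33 - 18)/1 = 15
CS = (1/2) * Q* * (P_max - P*)
CS = (1/2) * 15 * (33 - 18)
CS = (1/2) * 15 * 15 = 225/2

225/2


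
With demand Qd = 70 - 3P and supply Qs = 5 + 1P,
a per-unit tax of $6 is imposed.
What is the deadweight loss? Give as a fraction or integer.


Pre-tax equilibrium quantity: Q* = 85/4
Post-tax equilibrium quantity: Q_tax = 67/4
Reduction in quantity: Q* - Q_tax = 9/2
DWL = (1/2) * tax * (Q* - Q_tax)
DWL = (1/2) * 6 * 9/2 = 27/2

27/2


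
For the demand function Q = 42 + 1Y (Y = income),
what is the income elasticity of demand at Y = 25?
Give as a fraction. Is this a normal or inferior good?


dQ/dY = 1
At Y = 25: Q = 42 + 1*25 = 67
Ey = (dQ/dY)(Y/Q) = 1 * 25 / 67 = 25/67
Since Ey > 0, this is a normal good.

25/67 (normal good)


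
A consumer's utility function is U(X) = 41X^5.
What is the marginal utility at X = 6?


MU = dU/dX = 41*5*X^(5-1)
MU = 205*X^4
At X = 6:
MU = 205 * 6^4
MU = 205 * 1296 = 265680

265680


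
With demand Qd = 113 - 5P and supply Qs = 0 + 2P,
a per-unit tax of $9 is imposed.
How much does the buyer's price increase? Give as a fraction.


With a per-unit tax, the buyer's price increase depends on relative slopes.
Supply slope: d = 2, Demand slope: b = 5
Buyer's price increase = d * tax / (b + d)
= 2 * 9 / (5 + 2)
= 18 / 7 = 18/7

18/7


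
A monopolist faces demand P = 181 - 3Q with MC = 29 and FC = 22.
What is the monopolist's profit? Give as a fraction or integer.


MR = MC: 181 - 6Q = 29
Q* = 76/3
P* = 181 - 3*76/3 = 105
Profit = (P* - MC)*Q* - FC
= (105 - 29)*76/3 - 22
= 76*76/3 - 22
= 5776/3 - 22 = 5710/3

5710/3


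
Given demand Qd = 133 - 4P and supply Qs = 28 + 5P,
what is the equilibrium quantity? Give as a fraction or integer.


First find equilibrium price:
133 - 4P = 28 + 5P
P* = 105/9 = 35/3
Then substitute into demand:
Q* = 133 - 4 * 35/3 = 259/3

259/3


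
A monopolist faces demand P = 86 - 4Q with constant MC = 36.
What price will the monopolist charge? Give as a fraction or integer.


MR = 86 - 8Q
Set MR = MC: 86 - 8Q = 36
Q* = 25/4
Substitute into demand:
P* = 86 - 4*25/4 = 61

61


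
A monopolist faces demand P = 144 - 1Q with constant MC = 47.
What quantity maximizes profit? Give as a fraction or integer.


TR = P*Q = (144 - 1Q)Q = 144Q - 1Q^2
MR = dTR/dQ = 144 - 2Q
Set MR = MC:
144 - 2Q = 47
97 = 2Q
Q* = 97/2 = 97/2

97/2


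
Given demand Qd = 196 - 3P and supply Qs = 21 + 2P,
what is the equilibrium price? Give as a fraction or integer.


At equilibrium, Qd = Qs.
196 - 3P = 21 + 2P
196 - 21 = 3P + 2P
175 = 5P
P* = 175/5 = 35

35


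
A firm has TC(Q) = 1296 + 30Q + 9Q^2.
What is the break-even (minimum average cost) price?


AC(Q) = 1296/Q + 30 + 9Q
To minimize: dAC/dQ = -1296/Q^2 + 9 = 0
Q^2 = 1296/9 = 144
Q* = 12
Min AC = 1296/12 + 30 + 9*12
Min AC = 108 + 30 + 108 = 246

246


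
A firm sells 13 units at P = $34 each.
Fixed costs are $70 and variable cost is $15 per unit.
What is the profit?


Total Revenue = P * Q = 34 * 13 = $442
Total Cost = FC + VC*Q = 70 + 15*13 = $265
Profit = TR - TC = 442 - 265 = $177

$177


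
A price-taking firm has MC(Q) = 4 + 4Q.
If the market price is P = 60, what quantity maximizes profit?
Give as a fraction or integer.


In perfect competition, profit is maximized where P = MC.
60 = 4 + 4Q
56 = 4Q
Q* = 56/4 = 14

14


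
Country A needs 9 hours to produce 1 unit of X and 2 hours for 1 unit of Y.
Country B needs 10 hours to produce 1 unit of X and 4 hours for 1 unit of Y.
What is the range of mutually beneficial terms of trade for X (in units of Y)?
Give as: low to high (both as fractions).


Opportunity cost of X for Country A = hours_X / hours_Y = 9/2 = 9/2 units of Y
Opportunity cost of X for Country B = hours_X / hours_Y = 10/4 = 5/2 units of Y
Terms of trade must be between the two opportunity costs.
Range: 5/2 to 9/2

5/2 to 9/2


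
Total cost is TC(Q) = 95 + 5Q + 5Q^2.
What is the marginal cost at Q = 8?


MC = dTC/dQ = 5 + 2*5*Q
At Q = 8:
MC = 5 + 10*8
MC = 5 + 80 = 85

85


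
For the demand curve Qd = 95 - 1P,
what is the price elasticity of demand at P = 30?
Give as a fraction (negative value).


dQ/dP = -1
At P = 30: Q = 95 - 1*30 = 65
E = (dQ/dP)(P/Q) = (-1)(30/65) = -6/13

-6/13


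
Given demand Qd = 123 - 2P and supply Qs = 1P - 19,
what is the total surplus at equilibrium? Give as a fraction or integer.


Find equilibrium: 123 - 2P = 1P - 19
123 + 19 = 3P
P* = 142/3 = 142/3
Q* = 1*142/3 - 19 = 85/3
Inverse demand: P = 123/2 - Q/2, so P_max = 123/2
Inverse supply: P = 19 + Q/1, so P_min = 19
CS = (1/2) * 85/3 * (123/2 - 142/3) = 7225/36
PS = (1/2) * 85/3 * (142/3 - 19) = 7225/18
TS = CS + PS = 7225/36 + 7225/18 = 7225/12

7225/12


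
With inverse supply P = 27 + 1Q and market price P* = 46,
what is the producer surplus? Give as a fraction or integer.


Minimum supply price (at Q=0): P_min = 27
Quantity supplied at P* = 46:
Q* = (46 - 27)/1 = 19
PS = (1/2) * Q* * (P* - P_min)
PS = (1/2) * 19 * (46 - 27)
PS = (1/2) * 19 * 19 = 361/2

361/2


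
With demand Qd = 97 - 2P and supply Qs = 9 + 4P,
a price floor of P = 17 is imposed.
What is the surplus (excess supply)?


At P = 17:
Qd = 97 - 2*17 = 63
Qs = 9 + 4*17 = 77
Surplus = Qs - Qd = 77 - 63 = 14

14


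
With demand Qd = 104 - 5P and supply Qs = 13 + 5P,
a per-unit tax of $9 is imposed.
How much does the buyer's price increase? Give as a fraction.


With a per-unit tax, the buyer's price increase depends on relative slopes.
Supply slope: d = 5, Demand slope: b = 5
Buyer's price increase = d * tax / (b + d)
= 5 * 9 / (5 + 5)
= 45 / 10 = 9/2

9/2


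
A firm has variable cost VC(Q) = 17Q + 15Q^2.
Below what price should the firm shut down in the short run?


AVC(Q) = VC(Q)/Q = 17 + 15Q
AVC is increasing in Q, so minimum AVC is at Q -> 0+.
Min AVC = 17
The firm should shut down if P < 17.

17


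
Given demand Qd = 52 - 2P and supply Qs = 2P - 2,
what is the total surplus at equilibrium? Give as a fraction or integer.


Find equilibrium: 52 - 2P = 2P - 2
52 + 2 = 4P
P* = 54/4 = 27/2
Q* = 2*27/2 - 2 = 25
Inverse demand: P = 26 - Q/2, so P_max = 26
Inverse supply: P = 1 + Q/2, so P_min = 1
CS = (1/2) * 25 * (26 - 27/2) = 625/4
PS = (1/2) * 25 * (27/2 - 1) = 625/4
TS = CS + PS = 625/4 + 625/4 = 625/2

625/2


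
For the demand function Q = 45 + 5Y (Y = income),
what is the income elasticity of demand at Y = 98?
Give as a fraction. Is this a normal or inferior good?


dQ/dY = 5
At Y = 98: Q = 45 + 5*98 = 535
Ey = (dQ/dY)(Y/Q) = 5 * 98 / 535 = 98/107
Since Ey > 0, this is a normal good.

98/107 (normal good)


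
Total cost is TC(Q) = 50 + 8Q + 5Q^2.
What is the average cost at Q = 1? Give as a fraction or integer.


TC(1) = 50 + 8*1 + 5*1^2
TC(1) = 50 + 8 + 5 = 63
AC = TC/Q = 63/1 = 63

63


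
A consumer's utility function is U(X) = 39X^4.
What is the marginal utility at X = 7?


MU = dU/dX = 39*4*X^(4-1)
MU = 156*X^3
At X = 7:
MU = 156 * 7^3
MU = 156 * 343 = 53508

53508


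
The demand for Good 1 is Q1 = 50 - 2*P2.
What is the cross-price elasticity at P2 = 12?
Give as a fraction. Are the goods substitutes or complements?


dQ1/dP2 = -2
At P2 = 12: Q1 = 50 - 2*12 = 26
Exy = (dQ1/dP2)(P2/Q1) = -2 * 12 / 26 = -12/13
Since Exy < 0, the goods are complements.

-12/13 (complements)


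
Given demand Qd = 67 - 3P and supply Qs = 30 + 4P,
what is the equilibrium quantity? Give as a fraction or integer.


First find equilibrium price:
67 - 3P = 30 + 4P
P* = 37/7 = 37/7
Then substitute into demand:
Q* = 67 - 3 * 37/7 = 358/7

358/7


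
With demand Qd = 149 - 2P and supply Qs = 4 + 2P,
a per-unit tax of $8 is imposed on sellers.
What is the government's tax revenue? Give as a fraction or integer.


With tax on sellers, new supply: Qs' = 4 + 2(P - 8)
= 2P - 12
New equilibrium quantity:
Q_new = 137/2
Tax revenue = tax * Q_new = 8 * 137/2 = 548

548


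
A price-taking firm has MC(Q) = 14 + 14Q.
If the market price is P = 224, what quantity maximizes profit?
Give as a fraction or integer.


In perfect competition, profit is maximized where P = MC.
224 = 14 + 14Q
210 = 14Q
Q* = 210/14 = 15

15


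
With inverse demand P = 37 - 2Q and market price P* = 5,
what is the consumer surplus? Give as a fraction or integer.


Maximum willingness to pay (at Q=0): P_max = 37
Quantity demanded at P* = 5:
Q* = (37 - 5)/2 = 16
CS = (1/2) * Q* * (P_max - P*)
CS = (1/2) * 16 * (37 - 5)
CS = (1/2) * 16 * 32 = 256

256


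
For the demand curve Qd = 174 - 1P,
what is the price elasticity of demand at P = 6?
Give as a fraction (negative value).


dQ/dP = -1
At P = 6: Q = 174 - 1*6 = 168
E = (dQ/dP)(P/Q) = (-1)(6/168) = -1/28

-1/28


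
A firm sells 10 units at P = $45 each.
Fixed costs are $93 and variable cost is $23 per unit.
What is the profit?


Total Revenue = P * Q = 45 * 10 = $450
Total Cost = FC + VC*Q = 93 + 23*10 = $323
Profit = TR - TC = 450 - 323 = $127

$127


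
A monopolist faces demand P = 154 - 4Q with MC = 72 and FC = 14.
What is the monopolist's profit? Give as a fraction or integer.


MR = MC: 154 - 8Q = 72
Q* = 41/4
P* = 154 - 4*41/4 = 113
Profit = (P* - MC)*Q* - FC
= (113 - 72)*41/4 - 14
= 41*41/4 - 14
= 1681/4 - 14 = 1625/4

1625/4


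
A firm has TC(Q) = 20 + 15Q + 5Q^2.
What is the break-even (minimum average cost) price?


AC(Q) = 20/Q + 15 + 5Q
To minimize: dAC/dQ = -20/Q^2 + 5 = 0
Q^2 = 20/5 = 4
Q* = 2
Min AC = 20/2 + 15 + 5*2
Min AC = 10 + 15 + 10 = 35

35


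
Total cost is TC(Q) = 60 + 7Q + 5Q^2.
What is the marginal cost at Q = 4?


MC = dTC/dQ = 7 + 2*5*Q
At Q = 4:
MC = 7 + 10*4
MC = 7 + 40 = 47

47


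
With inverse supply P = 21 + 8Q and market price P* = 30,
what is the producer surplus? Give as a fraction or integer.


Minimum supply price (at Q=0): P_min = 21
Quantity supplied at P* = 30:
Q* = (30 - 21)/8 = 9/8
PS = (1/2) * Q* * (P* - P_min)
PS = (1/2) * 9/8 * (30 - 21)
PS = (1/2) * 9/8 * 9 = 81/16

81/16


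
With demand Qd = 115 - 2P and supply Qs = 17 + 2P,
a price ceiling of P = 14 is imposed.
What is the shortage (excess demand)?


At P = 14:
Qd = 115 - 2*14 = 87
Qs = 17 + 2*14 = 45
Shortage = Qd - Qs = 87 - 45 = 42

42


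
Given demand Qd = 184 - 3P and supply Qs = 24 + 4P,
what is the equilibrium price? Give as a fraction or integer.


At equilibrium, Qd = Qs.
184 - 3P = 24 + 4P
184 - 24 = 3P + 4P
160 = 7P
P* = 160/7 = 160/7

160/7


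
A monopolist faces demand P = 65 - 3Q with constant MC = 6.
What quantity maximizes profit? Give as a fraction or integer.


TR = P*Q = (65 - 3Q)Q = 65Q - 3Q^2
MR = dTR/dQ = 65 - 6Q
Set MR = MC:
65 - 6Q = 6
59 = 6Q
Q* = 59/6 = 59/6

59/6


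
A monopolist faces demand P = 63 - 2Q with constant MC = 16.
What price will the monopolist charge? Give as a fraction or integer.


MR = 63 - 4Q
Set MR = MC: 63 - 4Q = 16
Q* = 47/4
Substitute into demand:
P* = 63 - 2*47/4 = 79/2

79/2


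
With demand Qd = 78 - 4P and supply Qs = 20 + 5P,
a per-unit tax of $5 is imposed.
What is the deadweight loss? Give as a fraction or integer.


Pre-tax equilibrium quantity: Q* = 470/9
Post-tax equilibrium quantity: Q_tax = 370/9
Reduction in quantity: Q* - Q_tax = 100/9
DWL = (1/2) * tax * (Q* - Q_tax)
DWL = (1/2) * 5 * 100/9 = 250/9

250/9


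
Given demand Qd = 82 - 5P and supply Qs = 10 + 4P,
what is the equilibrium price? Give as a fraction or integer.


At equilibrium, Qd = Qs.
82 - 5P = 10 + 4P
82 - 10 = 5P + 4P
72 = 9P
P* = 72/9 = 8

8


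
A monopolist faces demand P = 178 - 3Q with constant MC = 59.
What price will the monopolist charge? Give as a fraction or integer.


MR = 178 - 6Q
Set MR = MC: 178 - 6Q = 59
Q* = 119/6
Substitute into demand:
P* = 178 - 3*119/6 = 237/2

237/2


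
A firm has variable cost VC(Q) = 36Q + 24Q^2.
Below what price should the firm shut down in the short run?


AVC(Q) = VC(Q)/Q = 36 + 24Q
AVC is increasing in Q, so minimum AVC is at Q -> 0+.
Min AVC = 36
The firm should shut down if P < 36.

36


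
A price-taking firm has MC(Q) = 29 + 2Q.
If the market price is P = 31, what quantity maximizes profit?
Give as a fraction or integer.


In perfect competition, profit is maximized where P = MC.
31 = 29 + 2Q
2 = 2Q
Q* = 2/2 = 1

1


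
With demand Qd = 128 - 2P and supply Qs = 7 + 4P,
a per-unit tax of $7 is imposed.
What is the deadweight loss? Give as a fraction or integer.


Pre-tax equilibrium quantity: Q* = 263/3
Post-tax equilibrium quantity: Q_tax = 235/3
Reduction in quantity: Q* - Q_tax = 28/3
DWL = (1/2) * tax * (Q* - Q_tax)
DWL = (1/2) * 7 * 28/3 = 98/3

98/3


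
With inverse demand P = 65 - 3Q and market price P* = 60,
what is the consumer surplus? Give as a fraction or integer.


Maximum willingness to pay (at Q=0): P_max = 65
Quantity demanded at P* = 60:
Q* = (65 - 60)/3 = 5/3
CS = (1/2) * Q* * (P_max - P*)
CS = (1/2) * 5/3 * (65 - 60)
CS = (1/2) * 5/3 * 5 = 25/6

25/6


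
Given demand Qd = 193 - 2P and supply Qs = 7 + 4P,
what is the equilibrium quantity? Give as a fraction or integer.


First find equilibrium price:
193 - 2P = 7 + 4P
P* = 186/6 = 31
Then substitute into demand:
Q* = 193 - 2 * 31 = 131

131


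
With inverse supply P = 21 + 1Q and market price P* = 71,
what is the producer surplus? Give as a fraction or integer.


Minimum supply price (at Q=0): P_min = 21
Quantity supplied at P* = 71:
Q* = (71 - 21)/1 = 50
PS = (1/2) * Q* * (P* - P_min)
PS = (1/2) * 50 * (71 - 21)
PS = (1/2) * 50 * 50 = 1250

1250


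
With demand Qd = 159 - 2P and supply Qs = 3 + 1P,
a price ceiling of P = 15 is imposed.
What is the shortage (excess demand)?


At P = 15:
Qd = 159 - 2*15 = 129
Qs = 3 + 1*15 = 18
Shortage = Qd - Qs = 129 - 18 = 111

111


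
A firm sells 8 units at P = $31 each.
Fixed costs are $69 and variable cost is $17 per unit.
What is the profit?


Total Revenue = P * Q = 31 * 8 = $248
Total Cost = FC + VC*Q = 69 + 17*8 = $205
Profit = TR - TC = 248 - 205 = $43

$43


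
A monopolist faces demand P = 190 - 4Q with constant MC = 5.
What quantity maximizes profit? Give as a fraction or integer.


TR = P*Q = (190 - 4Q)Q = 190Q - 4Q^2
MR = dTR/dQ = 190 - 8Q
Set MR = MC:
190 - 8Q = 5
185 = 8Q
Q* = 185/8 = 185/8

185/8


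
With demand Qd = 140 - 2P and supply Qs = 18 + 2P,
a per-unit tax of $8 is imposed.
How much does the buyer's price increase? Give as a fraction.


With a per-unit tax, the buyer's price increase depends on relative slopes.
Supply slope: d = 2, Demand slope: b = 2
Buyer's price increase = d * tax / (b + d)
= 2 * 8 / (2 + 2)
= 16 / 4 = 4

4


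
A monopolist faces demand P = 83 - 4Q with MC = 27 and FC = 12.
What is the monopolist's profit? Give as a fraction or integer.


MR = MC: 83 - 8Q = 27
Q* = 7
P* = 83 - 4*7 = 55
Profit = (P* - MC)*Q* - FC
= (55 - 27)*7 - 12
= 28*7 - 12
= 196 - 12 = 184

184


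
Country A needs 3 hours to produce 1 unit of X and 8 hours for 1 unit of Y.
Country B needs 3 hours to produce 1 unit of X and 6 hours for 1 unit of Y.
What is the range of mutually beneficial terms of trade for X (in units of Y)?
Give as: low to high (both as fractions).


Opportunity cost of X for Country A = hours_X / hours_Y = 3/8 = 3/8 units of Y
Opportunity cost of X for Country B = hours_X / hours_Y = 3/6 = 1/2 units of Y
Terms of trade must be between the two opportunity costs.
Range: 3/8 to 1/2

3/8 to 1/2


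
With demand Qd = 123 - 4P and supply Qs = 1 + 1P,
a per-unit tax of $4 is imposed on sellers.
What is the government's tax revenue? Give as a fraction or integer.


With tax on sellers, new supply: Qs' = 1 + 1(P - 4)
= 1P - 3
New equilibrium quantity:
Q_new = 111/5
Tax revenue = tax * Q_new = 4 * 111/5 = 444/5

444/5


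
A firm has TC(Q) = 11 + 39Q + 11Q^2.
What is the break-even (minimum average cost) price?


AC(Q) = 11/Q + 39 + 11Q
To minimize: dAC/dQ = -11/Q^2 + 11 = 0
Q^2 = 11/11 = 1
Q* = 1
Min AC = 11/1 + 39 + 11*1
Min AC = 11 + 39 + 11 = 61

61


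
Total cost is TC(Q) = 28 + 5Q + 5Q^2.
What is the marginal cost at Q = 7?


MC = dTC/dQ = 5 + 2*5*Q
At Q = 7:
MC = 5 + 10*7
MC = 5 + 70 = 75

75


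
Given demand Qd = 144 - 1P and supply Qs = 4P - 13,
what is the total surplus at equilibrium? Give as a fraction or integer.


Find equilibrium: 144 - 1P = 4P - 13
144 + 13 = 5P
P* = 157/5 = 157/5
Q* = 4*157/5 - 13 = 563/5
Inverse demand: P = 144 - Q/1, so P_max = 144
Inverse supply: P = 13/4 + Q/4, so P_min = 13/4
CS = (1/2) * 563/5 * (144 - 157/5) = 316969/50
PS = (1/2) * 563/5 * (157/5 - 13/4) = 316969/200
TS = CS + PS = 316969/50 + 316969/200 = 316969/40

316969/40


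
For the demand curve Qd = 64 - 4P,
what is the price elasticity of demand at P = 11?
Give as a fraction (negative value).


dQ/dP = -4
At P = 11: Q = 64 - 4*11 = 20
E = (dQ/dP)(P/Q) = (-4)(11/20) = -11/5

-11/5


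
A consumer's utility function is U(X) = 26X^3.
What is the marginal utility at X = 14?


MU = dU/dX = 26*3*X^(3-1)
MU = 78*X^2
At X = 14:
MU = 78 * 14^2
MU = 78 * 196 = 15288

15288


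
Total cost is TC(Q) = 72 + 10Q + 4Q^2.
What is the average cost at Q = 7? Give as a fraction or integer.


TC(7) = 72 + 10*7 + 4*7^2
TC(7) = 72 + 70 + 196 = 338
AC = TC/Q = 338/7 = 338/7

338/7


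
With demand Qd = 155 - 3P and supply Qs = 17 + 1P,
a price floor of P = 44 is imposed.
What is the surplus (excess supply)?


At P = 44:
Qd = 155 - 3*44 = 23
Qs = 17 + 1*44 = 61
Surplus = Qs - Qd = 61 - 23 = 38

38


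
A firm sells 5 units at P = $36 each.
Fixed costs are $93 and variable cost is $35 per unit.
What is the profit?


Total Revenue = P * Q = 36 * 5 = $180
Total Cost = FC + VC*Q = 93 + 35*5 = $268
Profit = TR - TC = 180 - 268 = $-88

$-88


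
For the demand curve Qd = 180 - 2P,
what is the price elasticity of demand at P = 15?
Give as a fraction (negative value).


dQ/dP = -2
At P = 15: Q = 180 - 2*15 = 150
E = (dQ/dP)(P/Q) = (-2)(15/150) = -1/5

-1/5


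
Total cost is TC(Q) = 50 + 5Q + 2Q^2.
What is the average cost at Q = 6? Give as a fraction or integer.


TC(6) = 50 + 5*6 + 2*6^2
TC(6) = 50 + 30 + 72 = 152
AC = TC/Q = 152/6 = 76/3

76/3


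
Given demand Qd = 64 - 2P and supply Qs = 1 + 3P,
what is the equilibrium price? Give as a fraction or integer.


At equilibrium, Qd = Qs.
64 - 2P = 1 + 3P
64 - 1 = 2P + 3P
63 = 5P
P* = 63/5 = 63/5

63/5


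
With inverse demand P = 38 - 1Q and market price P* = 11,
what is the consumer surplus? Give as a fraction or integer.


Maximum willingness to pay (at Q=0): P_max = 38
Quantity demanded at P* = 11:
Q* = (38 - 11)/1 = 27
CS = (1/2) * Q* * (P_max - P*)
CS = (1/2) * 27 * (38 - 11)
CS = (1/2) * 27 * 27 = 729/2

729/2


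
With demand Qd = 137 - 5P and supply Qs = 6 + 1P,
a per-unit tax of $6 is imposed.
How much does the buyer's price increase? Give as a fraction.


With a per-unit tax, the buyer's price increase depends on relative slopes.
Supply slope: d = 1, Demand slope: b = 5
Buyer's price increase = d * tax / (b + d)
= 1 * 6 / (5 + 1)
= 6 / 6 = 1

1


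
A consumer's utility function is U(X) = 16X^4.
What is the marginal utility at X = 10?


MU = dU/dX = 16*4*X^(4-1)
MU = 64*X^3
At X = 10:
MU = 64 * 10^3
MU = 64 * 1000 = 64000

64000


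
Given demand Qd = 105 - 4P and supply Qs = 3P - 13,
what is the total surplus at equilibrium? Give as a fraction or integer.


Find equilibrium: 105 - 4P = 3P - 13
105 + 13 = 7P
P* = 118/7 = 118/7
Q* = 3*118/7 - 13 = 263/7
Inverse demand: P = 105/4 - Q/4, so P_max = 105/4
Inverse supply: P = 13/3 + Q/3, so P_min = 13/3
CS = (1/2) * 263/7 * (105/4 - 118/7) = 69169/392
PS = (1/2) * 263/7 * (118/7 - 13/3) = 69169/294
TS = CS + PS = 69169/392 + 69169/294 = 69169/168

69169/168


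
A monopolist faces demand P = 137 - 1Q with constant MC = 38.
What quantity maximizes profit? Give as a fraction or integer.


TR = P*Q = (137 - 1Q)Q = 137Q - 1Q^2
MR = dTR/dQ = 137 - 2Q
Set MR = MC:
137 - 2Q = 38
99 = 2Q
Q* = 99/2 = 99/2

99/2


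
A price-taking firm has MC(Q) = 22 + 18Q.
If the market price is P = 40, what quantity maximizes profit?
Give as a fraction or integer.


In perfect competition, profit is maximized where P = MC.
40 = 22 + 18Q
18 = 18Q
Q* = 18/18 = 1

1


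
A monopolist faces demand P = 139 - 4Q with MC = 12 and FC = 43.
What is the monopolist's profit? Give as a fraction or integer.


MR = MC: 139 - 8Q = 12
Q* = 127/8
P* = 139 - 4*127/8 = 151/2
Profit = (P* - MC)*Q* - FC
= (151/2 - 12)*127/8 - 43
= 127/2*127/8 - 43
= 16129/16 - 43 = 15441/16

15441/16


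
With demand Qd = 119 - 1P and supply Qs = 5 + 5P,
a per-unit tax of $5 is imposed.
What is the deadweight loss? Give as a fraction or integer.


Pre-tax equilibrium quantity: Q* = 100
Post-tax equilibrium quantity: Q_tax = 575/6
Reduction in quantity: Q* - Q_tax = 25/6
DWL = (1/2) * tax * (Q* - Q_tax)
DWL = (1/2) * 5 * 25/6 = 125/12

125/12


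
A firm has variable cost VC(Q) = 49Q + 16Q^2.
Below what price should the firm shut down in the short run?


AVC(Q) = VC(Q)/Q = 49 + 16Q
AVC is increasing in Q, so minimum AVC is at Q -> 0+.
Min AVC = 49
The firm should shut down if P < 49.

49


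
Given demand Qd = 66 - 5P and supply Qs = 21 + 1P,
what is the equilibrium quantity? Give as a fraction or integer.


First find equilibrium price:
66 - 5P = 21 + 1P
P* = 45/6 = 15/2
Then substitute into demand:
Q* = 66 - 5 * 15/2 = 57/2

57/2


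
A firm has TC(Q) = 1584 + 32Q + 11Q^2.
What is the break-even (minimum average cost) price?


AC(Q) = 1584/Q + 32 + 11Q
To minimize: dAC/dQ = -1584/Q^2 + 11 = 0
Q^2 = 1584/11 = 144
Q* = 12
Min AC = 1584/12 + 32 + 11*12
Min AC = 132 + 32 + 132 = 296

296


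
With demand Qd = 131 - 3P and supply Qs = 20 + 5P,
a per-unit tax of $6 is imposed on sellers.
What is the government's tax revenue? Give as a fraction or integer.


With tax on sellers, new supply: Qs' = 20 + 5(P - 6)
= 5P - 10
New equilibrium quantity:
Q_new = 625/8
Tax revenue = tax * Q_new = 6 * 625/8 = 1875/4

1875/4


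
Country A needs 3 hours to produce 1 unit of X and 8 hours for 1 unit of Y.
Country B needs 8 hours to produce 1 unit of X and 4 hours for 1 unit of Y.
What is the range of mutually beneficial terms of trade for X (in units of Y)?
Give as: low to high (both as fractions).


Opportunity cost of X for Country A = hours_X / hours_Y = 3/8 = 3/8 units of Y
Opportunity cost of X for Country B = hours_X / hours_Y = 8/4 = 2 units of Y
Terms of trade must be between the two opportunity costs.
Range: 3/8 to 2

3/8 to 2


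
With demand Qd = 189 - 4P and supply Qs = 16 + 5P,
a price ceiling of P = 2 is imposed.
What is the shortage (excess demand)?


At P = 2:
Qd = 189 - 4*2 = 181
Qs = 16 + 5*2 = 26
Shortage = Qd - Qs = 181 - 26 = 155

155


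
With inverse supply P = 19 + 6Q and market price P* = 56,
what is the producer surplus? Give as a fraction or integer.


Minimum supply price (at Q=0): P_min = 19
Quantity supplied at P* = 56:
Q* = (56 - 19)/6 = 37/6
PS = (1/2) * Q* * (P* - P_min)
PS = (1/2) * 37/6 * (56 - 19)
PS = (1/2) * 37/6 * 37 = 1369/12

1369/12


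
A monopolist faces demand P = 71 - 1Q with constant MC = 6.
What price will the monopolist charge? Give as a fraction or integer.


MR = 71 - 2Q
Set MR = MC: 71 - 2Q = 6
Q* = 65/2
Substitute into demand:
P* = 71 - 1*65/2 = 77/2

77/2


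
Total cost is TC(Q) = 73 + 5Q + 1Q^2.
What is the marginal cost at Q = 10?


MC = dTC/dQ = 5 + 2*1*Q
At Q = 10:
MC = 5 + 2*10
MC = 5 + 20 = 25

25


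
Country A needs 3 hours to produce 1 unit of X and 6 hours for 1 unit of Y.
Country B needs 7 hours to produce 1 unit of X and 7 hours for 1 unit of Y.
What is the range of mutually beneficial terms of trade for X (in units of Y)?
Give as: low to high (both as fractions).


Opportunity cost of X for Country A = hours_X / hours_Y = 3/6 = 1/2 units of Y
Opportunity cost of X for Country B = hours_X / hours_Y = 7/7 = 1 units of Y
Terms of trade must be between the two opportunity costs.
Range: 1/2 to 1

1/2 to 1


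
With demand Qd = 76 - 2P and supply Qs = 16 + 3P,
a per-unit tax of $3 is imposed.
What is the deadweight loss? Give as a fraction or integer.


Pre-tax equilibrium quantity: Q* = 52
Post-tax equilibrium quantity: Q_tax = 242/5
Reduction in quantity: Q* - Q_tax = 18/5
DWL = (1/2) * tax * (Q* - Q_tax)
DWL = (1/2) * 3 * 18/5 = 27/5

27/5


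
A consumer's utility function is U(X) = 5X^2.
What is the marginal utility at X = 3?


MU = dU/dX = 5*2*X^(2-1)
MU = 10*X^1
At X = 3:
MU = 10 * 3^1
MU = 10 * 3 = 30

30


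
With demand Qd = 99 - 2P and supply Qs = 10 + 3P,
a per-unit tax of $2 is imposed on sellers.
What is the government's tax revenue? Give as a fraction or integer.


With tax on sellers, new supply: Qs' = 10 + 3(P - 2)
= 4 + 3P
New equilibrium quantity:
Q_new = 61
Tax revenue = tax * Q_new = 2 * 61 = 122

122


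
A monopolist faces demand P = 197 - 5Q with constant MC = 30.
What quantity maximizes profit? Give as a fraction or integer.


TR = P*Q = (197 - 5Q)Q = 197Q - 5Q^2
MR = dTR/dQ = 197 - 10Q
Set MR = MC:
197 - 10Q = 30
167 = 10Q
Q* = 167/10 = 167/10

167/10


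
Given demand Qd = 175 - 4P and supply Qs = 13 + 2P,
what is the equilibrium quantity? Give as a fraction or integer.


First find equilibrium price:
175 - 4P = 13 + 2P
P* = 162/6 = 27
Then substitute into demand:
Q* = 175 - 4 * 27 = 67

67


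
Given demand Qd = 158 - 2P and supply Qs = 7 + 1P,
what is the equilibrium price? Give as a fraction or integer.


At equilibrium, Qd = Qs.
158 - 2P = 7 + 1P
158 - 7 = 2P + 1P
151 = 3P
P* = 151/3 = 151/3

151/3


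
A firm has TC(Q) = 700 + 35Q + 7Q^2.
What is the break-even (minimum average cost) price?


AC(Q) = 700/Q + 35 + 7Q
To minimize: dAC/dQ = -700/Q^2 + 7 = 0
Q^2 = 700/7 = 100
Q* = 10
Min AC = 700/10 + 35 + 7*10
Min AC = 70 + 35 + 70 = 175

175


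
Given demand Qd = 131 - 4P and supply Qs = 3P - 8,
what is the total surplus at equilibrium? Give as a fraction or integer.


Find equilibrium: 131 - 4P = 3P - 8
131 + 8 = 7P
P* = 139/7 = 139/7
Q* = 3*139/7 - 8 = 361/7
Inverse demand: P = 131/4 - Q/4, so P_max = 131/4
Inverse supply: P = 8/3 + Q/3, so P_min = 8/3
CS = (1/2) * 361/7 * (131/4 - 139/7) = 130321/392
PS = (1/2) * 361/7 * (139/7 - 8/3) = 130321/294
TS = CS + PS = 130321/392 + 130321/294 = 130321/168

130321/168


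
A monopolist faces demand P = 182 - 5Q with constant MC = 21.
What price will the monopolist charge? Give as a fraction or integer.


MR = 182 - 10Q
Set MR = MC: 182 - 10Q = 21
Q* = 161/10
Substitute into demand:
P* = 182 - 5*161/10 = 203/2

203/2
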